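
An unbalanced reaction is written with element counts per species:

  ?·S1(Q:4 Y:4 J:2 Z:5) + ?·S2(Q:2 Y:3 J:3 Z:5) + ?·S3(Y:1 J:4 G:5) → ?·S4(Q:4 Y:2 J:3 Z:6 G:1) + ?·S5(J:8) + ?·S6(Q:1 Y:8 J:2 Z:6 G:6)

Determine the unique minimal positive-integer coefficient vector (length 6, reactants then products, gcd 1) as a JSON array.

Coefficients: [1, 5, 3, 3, 2, 2]

Q: 1·4+5·2+3·0 = 14 | 3·4+2·0+2·1 = 14
Y: 1·4+5·3+3·1 = 22 | 3·2+2·0+2·8 = 22
J: 1·2+5·3+3·4 = 29 | 3·3+2·8+2·2 = 29
Z: 1·5+5·5+3·0 = 30 | 3·6+2·0+2·6 = 30
G: 1·0+5·0+3·5 = 15 | 3·1+2·0+2·6 = 15
gcd(1,5,3,3,2,2) = 1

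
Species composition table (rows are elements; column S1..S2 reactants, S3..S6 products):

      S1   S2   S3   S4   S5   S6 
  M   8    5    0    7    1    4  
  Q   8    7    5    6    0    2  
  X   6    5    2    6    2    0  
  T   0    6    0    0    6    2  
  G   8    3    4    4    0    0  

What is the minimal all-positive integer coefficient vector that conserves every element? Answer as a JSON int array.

M: 2·8+4·5 = 36 | 4·0+3·7+3·1+3·4 = 36
Q: 2·8+4·7 = 44 | 4·5+3·6+3·0+3·2 = 44
X: 2·6+4·5 = 32 | 4·2+3·6+3·2+3·0 = 32
T: 2·0+4·6 = 24 | 4·0+3·0+3·6+3·2 = 24
G: 2·8+4·3 = 28 | 4·4+3·4+3·0+3·0 = 28
gcd(2,4,4,3,3,3) = 1

Coefficients: [2, 4, 4, 3, 3, 3]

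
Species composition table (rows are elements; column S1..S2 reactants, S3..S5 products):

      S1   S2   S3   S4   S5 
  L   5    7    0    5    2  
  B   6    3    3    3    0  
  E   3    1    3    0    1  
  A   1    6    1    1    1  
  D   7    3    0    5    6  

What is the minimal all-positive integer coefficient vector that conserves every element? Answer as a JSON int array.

Coefficients: [4, 1, 4, 5, 1]

L: 4·5+1·7 = 27 | 4·0+5·5+1·2 = 27
B: 4·6+1·3 = 27 | 4·3+5·3+1·0 = 27
E: 4·3+1·1 = 13 | 4·3+5·0+1·1 = 13
A: 4·1+1·6 = 10 | 4·1+5·1+1·1 = 10
D: 4·7+1·3 = 31 | 4·0+5·5+1·6 = 31
gcd(4,1,4,5,1) = 1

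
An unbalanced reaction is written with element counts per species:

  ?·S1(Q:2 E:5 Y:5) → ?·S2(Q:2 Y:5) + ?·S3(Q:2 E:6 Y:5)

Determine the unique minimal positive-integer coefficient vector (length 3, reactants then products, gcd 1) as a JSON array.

Q: 6·2 = 12 | 1·2+5·2 = 12
E: 6·5 = 30 | 1·0+5·6 = 30
Y: 6·5 = 30 | 1·5+5·5 = 30
gcd(6,1,5) = 1

Coefficients: [6, 1, 5]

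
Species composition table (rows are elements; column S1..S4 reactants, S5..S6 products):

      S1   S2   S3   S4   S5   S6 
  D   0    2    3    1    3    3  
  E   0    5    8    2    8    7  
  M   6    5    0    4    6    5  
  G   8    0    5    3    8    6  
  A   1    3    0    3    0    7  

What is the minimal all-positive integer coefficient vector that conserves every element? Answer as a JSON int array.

D: 3·0+3·2+5·3+3·1 = 24 | 5·3+3·3 = 24
E: 3·0+3·5+5·8+3·2 = 61 | 5·8+3·7 = 61
M: 3·6+3·5+5·0+3·4 = 45 | 5·6+3·5 = 45
G: 3·8+3·0+5·5+3·3 = 58 | 5·8+3·6 = 58
A: 3·1+3·3+5·0+3·3 = 21 | 5·0+3·7 = 21
gcd(3,3,5,3,5,3) = 1

Coefficients: [3, 3, 5, 3, 5, 3]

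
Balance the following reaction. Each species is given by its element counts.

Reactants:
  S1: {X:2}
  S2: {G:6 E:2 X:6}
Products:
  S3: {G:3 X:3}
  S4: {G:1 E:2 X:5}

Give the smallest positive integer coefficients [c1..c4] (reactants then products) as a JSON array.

G: 6·0+3·6 = 18 | 5·3+3·1 = 18
E: 6·0+3·2 = 6 | 5·0+3·2 = 6
X: 6·2+3·6 = 30 | 5·3+3·5 = 30
gcd(6,3,5,3) = 1

Coefficients: [6, 3, 5, 3]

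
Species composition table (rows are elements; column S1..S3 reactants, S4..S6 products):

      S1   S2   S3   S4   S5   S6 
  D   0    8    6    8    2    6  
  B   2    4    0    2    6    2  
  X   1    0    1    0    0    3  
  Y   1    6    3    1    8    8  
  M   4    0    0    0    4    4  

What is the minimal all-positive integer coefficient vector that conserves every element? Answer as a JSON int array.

D: 6·0+5·8+6·6 = 76 | 6·8+2·2+4·6 = 76
B: 6·2+5·4+6·0 = 32 | 6·2+2·6+4·2 = 32
X: 6·1+5·0+6·1 = 12 | 6·0+2·0+4·3 = 12
Y: 6·1+5·6+6·3 = 54 | 6·1+2·8+4·8 = 54
M: 6·4+5·0+6·0 = 24 | 6·0+2·4+4·4 = 24
gcd(6,5,6,6,2,4) = 1

Coefficients: [6, 5, 6, 6, 2, 4]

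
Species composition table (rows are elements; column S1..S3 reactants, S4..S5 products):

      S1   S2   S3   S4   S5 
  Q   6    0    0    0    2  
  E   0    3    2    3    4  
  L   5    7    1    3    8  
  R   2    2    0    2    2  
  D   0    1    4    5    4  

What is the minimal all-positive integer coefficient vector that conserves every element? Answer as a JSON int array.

Q: 2·6+5·0+6·0 = 12 | 1·0+6·2 = 12
E: 2·0+5·3+6·2 = 27 | 1·3+6·4 = 27
L: 2·5+5·7+6·1 = 51 | 1·3+6·8 = 51
R: 2·2+5·2+6·0 = 14 | 1·2+6·2 = 14
D: 2·0+5·1+6·4 = 29 | 1·5+6·4 = 29
gcd(2,5,6,1,6) = 1

Coefficients: [2, 5, 6, 1, 6]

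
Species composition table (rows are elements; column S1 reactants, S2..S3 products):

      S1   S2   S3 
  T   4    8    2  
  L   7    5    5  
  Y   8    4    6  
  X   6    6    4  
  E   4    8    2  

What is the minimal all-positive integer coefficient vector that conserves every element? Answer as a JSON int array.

Coefficients: [5, 1, 6]

T: 5·4 = 20 | 1·8+6·2 = 20
L: 5·7 = 35 | 1·5+6·5 = 35
Y: 5·8 = 40 | 1·4+6·6 = 40
X: 5·6 = 30 | 1·6+6·4 = 30
E: 5·4 = 20 | 1·8+6·2 = 20
gcd(5,1,6) = 1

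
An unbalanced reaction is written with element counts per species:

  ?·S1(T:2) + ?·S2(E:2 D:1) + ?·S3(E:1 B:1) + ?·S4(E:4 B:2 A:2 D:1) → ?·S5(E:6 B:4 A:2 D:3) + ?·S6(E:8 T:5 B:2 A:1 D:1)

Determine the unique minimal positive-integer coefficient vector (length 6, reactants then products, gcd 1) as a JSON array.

Coefficients: [5, 5, 6, 3, 2, 2]

E: 5·0+5·2+6·1+3·4 = 28 | 2·6+2·8 = 28
T: 5·2+5·0+6·0+3·0 = 10 | 2·0+2·5 = 10
B: 5·0+5·0+6·1+3·2 = 12 | 2·4+2·2 = 12
A: 5·0+5·0+6·0+3·2 = 6 | 2·2+2·1 = 6
D: 5·0+5·1+6·0+3·1 = 8 | 2·3+2·1 = 8
gcd(5,5,6,3,2,2) = 1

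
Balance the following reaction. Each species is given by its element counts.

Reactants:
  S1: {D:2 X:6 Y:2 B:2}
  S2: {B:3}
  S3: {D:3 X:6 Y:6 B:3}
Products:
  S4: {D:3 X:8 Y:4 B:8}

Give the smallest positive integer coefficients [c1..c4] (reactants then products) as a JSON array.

Coefficients: [3, 5, 1, 3]

D: 3·2+5·0+1·3 = 9 | 3·3 = 9
X: 3·6+5·0+1·6 = 24 | 3·8 = 24
Y: 3·2+5·0+1·6 = 12 | 3·4 = 12
B: 3·2+5·3+1·3 = 24 | 3·8 = 24
gcd(3,5,1,3) = 1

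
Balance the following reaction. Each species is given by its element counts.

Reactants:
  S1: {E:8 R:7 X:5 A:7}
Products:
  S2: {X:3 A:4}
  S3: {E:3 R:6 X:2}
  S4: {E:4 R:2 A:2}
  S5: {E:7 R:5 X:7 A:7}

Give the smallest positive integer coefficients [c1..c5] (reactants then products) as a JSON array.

E: 5·8 = 40 | 4·0+3·3+6·4+1·7 = 40
R: 5·7 = 35 | 4·0+3·6+6·2+1·5 = 35
X: 5·5 = 25 | 4·3+3·2+6·0+1·7 = 25
A: 5·7 = 35 | 4·4+3·0+6·2+1·7 = 35
gcd(5,4,3,6,1) = 1

Coefficients: [5, 4, 3, 6, 1]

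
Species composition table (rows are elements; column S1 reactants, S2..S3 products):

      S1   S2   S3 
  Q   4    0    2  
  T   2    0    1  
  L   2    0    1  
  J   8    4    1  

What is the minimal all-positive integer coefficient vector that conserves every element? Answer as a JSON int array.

Coefficients: [2, 3, 4]

Q: 2·4 = 8 | 3·0+4·2 = 8
T: 2·2 = 4 | 3·0+4·1 = 4
L: 2·2 = 4 | 3·0+4·1 = 4
J: 2·8 = 16 | 3·4+4·1 = 16
gcd(2,3,4) = 1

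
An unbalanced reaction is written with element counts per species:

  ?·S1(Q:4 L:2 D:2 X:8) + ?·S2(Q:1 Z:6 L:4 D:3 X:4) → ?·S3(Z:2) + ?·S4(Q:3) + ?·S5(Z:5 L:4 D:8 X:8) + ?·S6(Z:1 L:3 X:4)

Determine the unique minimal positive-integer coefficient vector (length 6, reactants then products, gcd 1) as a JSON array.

Q: 2·4+4·1 = 12 | 5·0+4·3+2·0+4·0 = 12
Z: 2·0+4·6 = 24 | 5·2+4·0+2·5+4·1 = 24
L: 2·2+4·4 = 20 | 5·0+4·0+2·4+4·3 = 20
D: 2·2+4·3 = 16 | 5·0+4·0+2·8+4·0 = 16
X: 2·8+4·4 = 32 | 5·0+4·0+2·8+4·4 = 32
gcd(2,4,5,4,2,4) = 1

Coefficients: [2, 4, 5, 4, 2, 4]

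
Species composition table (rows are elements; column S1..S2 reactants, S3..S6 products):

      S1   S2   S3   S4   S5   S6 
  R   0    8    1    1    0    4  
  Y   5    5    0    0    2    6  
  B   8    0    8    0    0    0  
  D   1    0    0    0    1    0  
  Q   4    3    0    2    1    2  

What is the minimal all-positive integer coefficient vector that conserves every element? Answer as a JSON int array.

R: 3·0+3·8 = 24 | 3·1+5·1+3·0+4·4 = 24
Y: 3·5+3·5 = 30 | 3·0+5·0+3·2+4·6 = 30
B: 3·8+3·0 = 24 | 3·8+5·0+3·0+4·0 = 24
D: 3·1+3·0 = 3 | 3·0+5·0+3·1+4·0 = 3
Q: 3·4+3·3 = 21 | 3·0+5·2+3·1+4·2 = 21
gcd(3,3,3,5,3,4) = 1

Coefficients: [3, 3, 3, 5, 3, 4]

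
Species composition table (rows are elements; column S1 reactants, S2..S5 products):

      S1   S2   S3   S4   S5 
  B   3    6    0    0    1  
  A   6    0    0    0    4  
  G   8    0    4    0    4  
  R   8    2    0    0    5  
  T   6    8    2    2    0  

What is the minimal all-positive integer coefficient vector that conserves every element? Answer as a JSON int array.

B: 4·3 = 12 | 1·6+2·0+6·0+6·1 = 12
A: 4·6 = 24 | 1·0+2·0+6·0+6·4 = 24
G: 4·8 = 32 | 1·0+2·4+6·0+6·4 = 32
R: 4·8 = 32 | 1·2+2·0+6·0+6·5 = 32
T: 4·6 = 24 | 1·8+2·2+6·2+6·0 = 24
gcd(4,1,2,6,6) = 1

Coefficients: [4, 1, 2, 6, 6]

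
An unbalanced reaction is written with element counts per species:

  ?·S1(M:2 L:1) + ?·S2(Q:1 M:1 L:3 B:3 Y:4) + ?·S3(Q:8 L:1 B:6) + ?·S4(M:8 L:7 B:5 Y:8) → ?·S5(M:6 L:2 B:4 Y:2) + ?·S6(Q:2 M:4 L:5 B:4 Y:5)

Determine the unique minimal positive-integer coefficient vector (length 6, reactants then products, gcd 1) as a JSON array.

Coefficients: [5, 4, 1, 2, 1, 6]

Q: 5·0+4·1+1·8+2·0 = 12 | 1·0+6·2 = 12
M: 5·2+4·1+1·0+2·8 = 30 | 1·6+6·4 = 30
L: 5·1+4·3+1·1+2·7 = 32 | 1·2+6·5 = 32
B: 5·0+4·3+1·6+2·5 = 28 | 1·4+6·4 = 28
Y: 5·0+4·4+1·0+2·8 = 32 | 1·2+6·5 = 32
gcd(5,4,1,2,1,6) = 1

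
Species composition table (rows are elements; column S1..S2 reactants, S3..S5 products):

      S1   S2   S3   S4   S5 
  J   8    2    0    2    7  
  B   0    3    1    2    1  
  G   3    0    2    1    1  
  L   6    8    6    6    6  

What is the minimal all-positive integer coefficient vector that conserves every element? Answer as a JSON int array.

Coefficients: [5, 6, 2, 5, 6]

J: 5·8+6·2 = 52 | 2·0+5·2+6·7 = 52
B: 5·0+6·3 = 18 | 2·1+5·2+6·1 = 18
G: 5·3+6·0 = 15 | 2·2+5·1+6·1 = 15
L: 5·6+6·8 = 78 | 2·6+5·6+6·6 = 78
gcd(5,6,2,5,6) = 1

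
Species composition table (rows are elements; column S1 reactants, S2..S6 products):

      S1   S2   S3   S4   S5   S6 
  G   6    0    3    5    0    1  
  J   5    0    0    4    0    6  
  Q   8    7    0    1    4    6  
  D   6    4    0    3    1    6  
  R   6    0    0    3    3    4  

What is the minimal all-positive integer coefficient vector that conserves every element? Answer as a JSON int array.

Coefficients: [6, 1, 6, 3, 5, 3]

G: 6·6 = 36 | 1·0+6·3+3·5+5·0+3·1 = 36
J: 6·5 = 30 | 1·0+6·0+3·4+5·0+3·6 = 30
Q: 6·8 = 48 | 1·7+6·0+3·1+5·4+3·6 = 48
D: 6·6 = 36 | 1·4+6·0+3·3+5·1+3·6 = 36
R: 6·6 = 36 | 1·0+6·0+3·3+5·3+3·4 = 36
gcd(6,1,6,3,5,3) = 1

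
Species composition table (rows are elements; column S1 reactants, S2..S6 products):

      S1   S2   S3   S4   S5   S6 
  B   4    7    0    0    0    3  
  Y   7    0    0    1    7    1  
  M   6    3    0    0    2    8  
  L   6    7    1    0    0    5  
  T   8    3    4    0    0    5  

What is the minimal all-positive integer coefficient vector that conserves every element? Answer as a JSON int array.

Coefficients: [5, 2, 6, 5, 4, 2]

B: 5·4 = 20 | 2·7+6·0+5·0+4·0+2·3 = 20
Y: 5·7 = 35 | 2·0+6·0+5·1+4·7+2·1 = 35
M: 5·6 = 30 | 2·3+6·0+5·0+4·2+2·8 = 30
L: 5·6 = 30 | 2·7+6·1+5·0+4·0+2·5 = 30
T: 5·8 = 40 | 2·3+6·4+5·0+4·0+2·5 = 40
gcd(5,2,6,5,4,2) = 1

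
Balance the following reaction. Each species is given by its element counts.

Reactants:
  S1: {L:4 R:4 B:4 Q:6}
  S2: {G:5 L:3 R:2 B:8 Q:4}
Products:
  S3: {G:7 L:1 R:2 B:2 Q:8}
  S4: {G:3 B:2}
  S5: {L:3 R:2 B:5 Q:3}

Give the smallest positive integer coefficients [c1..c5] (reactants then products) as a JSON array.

G: 1·0+5·5 = 25 | 1·7+6·3+6·0 = 25
L: 1·4+5·3 = 19 | 1·1+6·0+6·3 = 19
R: 1·4+5·2 = 14 | 1·2+6·0+6·2 = 14
B: 1·4+5·8 = 44 | 1·2+6·2+6·5 = 44
Q: 1·6+5·4 = 26 | 1·8+6·0+6·3 = 26
gcd(1,5,1,6,6) = 1

Coefficients: [1, 5, 1, 6, 6]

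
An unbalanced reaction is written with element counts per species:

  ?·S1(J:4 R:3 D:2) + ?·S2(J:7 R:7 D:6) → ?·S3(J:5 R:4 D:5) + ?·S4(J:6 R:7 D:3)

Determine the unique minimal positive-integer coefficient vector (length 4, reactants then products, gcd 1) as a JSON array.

J: 2·4+5·7 = 43 | 5·5+3·6 = 43
R: 2·3+5·7 = 41 | 5·4+3·7 = 41
D: 2·2+5·6 = 34 | 5·5+3·3 = 34
gcd(2,5,5,3) = 1

Coefficients: [2, 5, 5, 3]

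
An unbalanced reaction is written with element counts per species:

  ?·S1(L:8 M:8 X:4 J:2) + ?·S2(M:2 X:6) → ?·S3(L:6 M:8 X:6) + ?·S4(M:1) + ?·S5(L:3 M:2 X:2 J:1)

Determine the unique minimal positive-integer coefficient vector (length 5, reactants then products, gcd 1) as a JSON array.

Coefficients: [3, 1, 1, 6, 6]

L: 3·8+1·0 = 24 | 1·6+6·0+6·3 = 24
M: 3·8+1·2 = 26 | 1·8+6·1+6·2 = 26
X: 3·4+1·6 = 18 | 1·6+6·0+6·2 = 18
J: 3·2+1·0 = 6 | 1·0+6·0+6·1 = 6
gcd(3,1,1,6,6) = 1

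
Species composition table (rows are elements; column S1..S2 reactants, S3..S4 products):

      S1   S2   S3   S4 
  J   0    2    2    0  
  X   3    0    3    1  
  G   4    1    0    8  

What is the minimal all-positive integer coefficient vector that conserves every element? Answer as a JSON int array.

J: 5·0+4·2 = 8 | 4·2+3·0 = 8
X: 5·3+4·0 = 15 | 4·3+3·1 = 15
G: 5·4+4·1 = 24 | 4·0+3·8 = 24
gcd(5,4,4,3) = 1

Coefficients: [5, 4, 4, 3]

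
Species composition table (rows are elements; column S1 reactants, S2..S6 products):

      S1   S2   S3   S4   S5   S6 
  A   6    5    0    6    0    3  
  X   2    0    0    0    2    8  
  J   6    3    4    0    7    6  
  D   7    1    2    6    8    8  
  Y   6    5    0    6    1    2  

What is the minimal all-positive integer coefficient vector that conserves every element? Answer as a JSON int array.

A: 5·6 = 30 | 3·5+2·0+2·6+1·0+1·3 = 30
X: 5·2 = 10 | 3·0+2·0+2·0+1·2+1·8 = 10
J: 5·6 = 30 | 3·3+2·4+2·0+1·7+1·6 = 30
D: 5·7 = 35 | 3·1+2·2+2·6+1·8+1·8 = 35
Y: 5·6 = 30 | 3·5+2·0+2·6+1·1+1·2 = 30
gcd(5,3,2,2,1,1) = 1

Coefficients: [5, 3, 2, 2, 1, 1]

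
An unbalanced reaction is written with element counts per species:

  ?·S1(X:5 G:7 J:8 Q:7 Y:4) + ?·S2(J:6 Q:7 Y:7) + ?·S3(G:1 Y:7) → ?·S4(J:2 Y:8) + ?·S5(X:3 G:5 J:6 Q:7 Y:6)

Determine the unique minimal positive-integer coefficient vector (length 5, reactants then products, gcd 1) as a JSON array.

Coefficients: [3, 2, 4, 3, 5]

X: 3·5+2·0+4·0 = 15 | 3·0+5·3 = 15
G: 3·7+2·0+4·1 = 25 | 3·0+5·5 = 25
J: 3·8+2·6+4·0 = 36 | 3·2+5·6 = 36
Q: 3·7+2·7+4·0 = 35 | 3·0+5·7 = 35
Y: 3·4+2·7+4·7 = 54 | 3·8+5·6 = 54
gcd(3,2,4,3,5) = 1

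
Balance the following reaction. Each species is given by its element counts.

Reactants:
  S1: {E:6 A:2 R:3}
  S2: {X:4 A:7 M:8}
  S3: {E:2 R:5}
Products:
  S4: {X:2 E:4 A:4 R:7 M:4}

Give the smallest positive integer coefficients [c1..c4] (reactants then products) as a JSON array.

X: 1·0+2·4+5·0 = 8 | 4·2 = 8
E: 1·6+2·0+5·2 = 16 | 4·4 = 16
A: 1·2+2·7+5·0 = 16 | 4·4 = 16
R: 1·3+2·0+5·5 = 28 | 4·7 = 28
M: 1·0+2·8+5·0 = 16 | 4·4 = 16
gcd(1,2,5,4) = 1

Coefficients: [1, 2, 5, 4]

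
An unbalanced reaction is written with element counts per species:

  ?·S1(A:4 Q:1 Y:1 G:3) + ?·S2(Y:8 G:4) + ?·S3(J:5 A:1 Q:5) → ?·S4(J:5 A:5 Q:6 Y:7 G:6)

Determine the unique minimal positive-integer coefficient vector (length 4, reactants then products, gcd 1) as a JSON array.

Coefficients: [4, 3, 4, 4]

J: 4·0+3·0+4·5 = 20 | 4·5 = 20
A: 4·4+3·0+4·1 = 20 | 4·5 = 20
Q: 4·1+3·0+4·5 = 24 | 4·6 = 24
Y: 4·1+3·8+4·0 = 28 | 4·7 = 28
G: 4·3+3·4+4·0 = 24 | 4·6 = 24
gcd(4,3,4,4) = 1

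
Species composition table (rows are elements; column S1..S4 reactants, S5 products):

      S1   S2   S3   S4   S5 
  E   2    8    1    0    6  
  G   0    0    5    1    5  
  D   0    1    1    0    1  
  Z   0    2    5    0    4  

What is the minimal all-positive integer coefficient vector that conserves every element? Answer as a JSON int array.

Coefficients: [4, 1, 2, 5, 3]

E: 4·2+1·8+2·1+5·0 = 18 | 3·6 = 18
G: 4·0+1·0+2·5+5·1 = 15 | 3·5 = 15
D: 4·0+1·1+2·1+5·0 = 3 | 3·1 = 3
Z: 4·0+1·2+2·5+5·0 = 12 | 3·4 = 12
gcd(4,1,2,5,3) = 1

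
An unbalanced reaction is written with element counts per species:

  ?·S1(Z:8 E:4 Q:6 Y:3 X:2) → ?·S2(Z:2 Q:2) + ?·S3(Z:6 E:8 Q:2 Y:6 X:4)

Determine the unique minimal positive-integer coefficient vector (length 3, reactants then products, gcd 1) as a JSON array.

Coefficients: [2, 5, 1]

Z: 2·8 = 16 | 5·2+1·6 = 16
E: 2·4 = 8 | 5·0+1·8 = 8
Q: 2·6 = 12 | 5·2+1·2 = 12
Y: 2·3 = 6 | 5·0+1·6 = 6
X: 2·2 = 4 | 5·0+1·4 = 4
gcd(2,5,1) = 1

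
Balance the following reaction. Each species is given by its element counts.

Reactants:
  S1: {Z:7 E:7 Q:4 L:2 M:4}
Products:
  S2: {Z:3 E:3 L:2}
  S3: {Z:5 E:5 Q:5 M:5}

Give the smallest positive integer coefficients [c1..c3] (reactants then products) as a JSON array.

Z: 5·7 = 35 | 5·3+4·5 = 35
E: 5·7 = 35 | 5·3+4·5 = 35
Q: 5·4 = 20 | 5·0+4·5 = 20
L: 5·2 = 10 | 5·2+4·0 = 10
M: 5·4 = 20 | 5·0+4·5 = 20
gcd(5,5,4) = 1

Coefficients: [5, 5, 4]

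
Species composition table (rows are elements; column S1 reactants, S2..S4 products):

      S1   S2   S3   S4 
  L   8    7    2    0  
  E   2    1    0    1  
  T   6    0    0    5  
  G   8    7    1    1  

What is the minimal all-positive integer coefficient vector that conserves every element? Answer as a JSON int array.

Coefficients: [5, 4, 6, 6]

L: 5·8 = 40 | 4·7+6·2+6·0 = 40
E: 5·2 = 10 | 4·1+6·0+6·1 = 10
T: 5·6 = 30 | 4·0+6·0+6·5 = 30
G: 5·8 = 40 | 4·7+6·1+6·1 = 40
gcd(5,4,6,6) = 1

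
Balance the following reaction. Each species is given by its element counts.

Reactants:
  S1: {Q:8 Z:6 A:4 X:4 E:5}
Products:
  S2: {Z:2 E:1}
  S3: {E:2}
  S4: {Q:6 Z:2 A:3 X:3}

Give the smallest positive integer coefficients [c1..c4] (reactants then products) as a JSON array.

Q: 3·8 = 24 | 5·0+5·0+4·6 = 24
Z: 3·6 = 18 | 5·2+5·0+4·2 = 18
A: 3·4 = 12 | 5·0+5·0+4·3 = 12
X: 3·4 = 12 | 5·0+5·0+4·3 = 12
E: 3·5 = 15 | 5·1+5·2+4·0 = 15
gcd(3,5,5,4) = 1

Coefficients: [3, 5, 5, 4]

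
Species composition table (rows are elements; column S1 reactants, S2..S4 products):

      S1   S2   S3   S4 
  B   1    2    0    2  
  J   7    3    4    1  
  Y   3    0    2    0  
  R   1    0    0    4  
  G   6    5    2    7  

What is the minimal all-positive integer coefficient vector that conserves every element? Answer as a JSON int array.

Coefficients: [4, 1, 6, 1]

B: 4·1 = 4 | 1·2+6·0+1·2 = 4
J: 4·7 = 28 | 1·3+6·4+1·1 = 28
Y: 4·3 = 12 | 1·0+6·2+1·0 = 12
R: 4·1 = 4 | 1·0+6·0+1·4 = 4
G: 4·6 = 24 | 1·5+6·2+1·7 = 24
gcd(4,1,6,1) = 1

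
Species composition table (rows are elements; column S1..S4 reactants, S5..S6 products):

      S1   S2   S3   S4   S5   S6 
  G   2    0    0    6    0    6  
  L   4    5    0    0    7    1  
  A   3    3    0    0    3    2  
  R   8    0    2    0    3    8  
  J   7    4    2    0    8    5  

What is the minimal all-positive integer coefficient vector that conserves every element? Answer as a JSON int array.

G: 3·2+1·0+3·0+2·6 = 18 | 2·0+3·6 = 18
L: 3·4+1·5+3·0+2·0 = 17 | 2·7+3·1 = 17
A: 3·3+1·3+3·0+2·0 = 12 | 2·3+3·2 = 12
R: 3·8+1·0+3·2+2·0 = 30 | 2·3+3·8 = 30
J: 3·7+1·4+3·2+2·0 = 31 | 2·8+3·5 = 31
gcd(3,1,3,2,2,3) = 1

Coefficients: [3, 1, 3, 2, 2, 3]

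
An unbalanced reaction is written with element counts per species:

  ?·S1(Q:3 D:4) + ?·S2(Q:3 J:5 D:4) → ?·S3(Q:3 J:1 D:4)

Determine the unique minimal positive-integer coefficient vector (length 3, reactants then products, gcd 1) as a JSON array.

Coefficients: [4, 1, 5]

Q: 4·3+1·3 = 15 | 5·3 = 15
J: 4·0+1·5 = 5 | 5·1 = 5
D: 4·4+1·4 = 20 | 5·4 = 20
gcd(4,1,5) = 1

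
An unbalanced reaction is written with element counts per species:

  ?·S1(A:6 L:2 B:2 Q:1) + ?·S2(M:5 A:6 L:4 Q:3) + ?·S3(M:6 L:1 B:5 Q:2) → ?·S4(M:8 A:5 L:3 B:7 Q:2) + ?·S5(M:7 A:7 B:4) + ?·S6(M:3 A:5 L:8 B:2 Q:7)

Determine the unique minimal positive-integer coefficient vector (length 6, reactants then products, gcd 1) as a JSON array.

M: 5·0+5·5+5·6 = 55 | 1·8+5·7+4·3 = 55
A: 5·6+5·6+5·0 = 60 | 1·5+5·7+4·5 = 60
L: 5·2+5·4+5·1 = 35 | 1·3+5·0+4·8 = 35
B: 5·2+5·0+5·5 = 35 | 1·7+5·4+4·2 = 35
Q: 5·1+5·3+5·2 = 30 | 1·2+5·0+4·7 = 30
gcd(5,5,5,1,5,4) = 1

Coefficients: [5, 5, 5, 1, 5, 4]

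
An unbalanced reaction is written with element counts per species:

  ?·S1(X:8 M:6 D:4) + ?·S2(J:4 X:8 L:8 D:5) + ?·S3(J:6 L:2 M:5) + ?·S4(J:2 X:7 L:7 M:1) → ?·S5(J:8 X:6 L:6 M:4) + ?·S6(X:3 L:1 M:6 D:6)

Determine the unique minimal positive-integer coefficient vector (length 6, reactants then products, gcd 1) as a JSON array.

J: 2·0+2·4+5·6+1·2 = 40 | 5·8+3·0 = 40
X: 2·8+2·8+5·0+1·7 = 39 | 5·6+3·3 = 39
L: 2·0+2·8+5·2+1·7 = 33 | 5·6+3·1 = 33
M: 2·6+2·0+5·5+1·1 = 38 | 5·4+3·6 = 38
D: 2·4+2·5+5·0+1·0 = 18 | 5·0+3·6 = 18
gcd(2,2,5,1,5,3) = 1

Coefficients: [2, 2, 5, 1, 5, 3]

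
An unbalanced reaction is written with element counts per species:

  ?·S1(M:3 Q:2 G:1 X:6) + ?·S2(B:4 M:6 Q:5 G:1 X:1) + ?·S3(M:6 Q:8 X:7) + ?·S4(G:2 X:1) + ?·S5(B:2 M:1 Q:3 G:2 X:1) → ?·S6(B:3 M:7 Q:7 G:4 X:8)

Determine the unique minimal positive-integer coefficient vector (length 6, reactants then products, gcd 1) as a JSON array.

Coefficients: [5, 3, 1, 5, 3, 6]

B: 5·0+3·4+1·0+5·0+3·2 = 18 | 6·3 = 18
M: 5·3+3·6+1·6+5·0+3·1 = 42 | 6·7 = 42
Q: 5·2+3·5+1·8+5·0+3·3 = 42 | 6·7 = 42
G: 5·1+3·1+1·0+5·2+3·2 = 24 | 6·4 = 24
X: 5·6+3·1+1·7+5·1+3·1 = 48 | 6·8 = 48
gcd(5,3,1,5,3,6) = 1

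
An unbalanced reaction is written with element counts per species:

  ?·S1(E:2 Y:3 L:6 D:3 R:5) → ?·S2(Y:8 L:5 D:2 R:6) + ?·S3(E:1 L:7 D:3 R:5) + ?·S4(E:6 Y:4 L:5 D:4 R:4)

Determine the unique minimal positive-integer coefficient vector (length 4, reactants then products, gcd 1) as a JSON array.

Coefficients: [4, 1, 2, 1]

E: 4·2 = 8 | 1·0+2·1+1·6 = 8
Y: 4·3 = 12 | 1·8+2·0+1·4 = 12
L: 4·6 = 24 | 1·5+2·7+1·5 = 24
D: 4·3 = 12 | 1·2+2·3+1·4 = 12
R: 4·5 = 20 | 1·6+2·5+1·4 = 20
gcd(4,1,2,1) = 1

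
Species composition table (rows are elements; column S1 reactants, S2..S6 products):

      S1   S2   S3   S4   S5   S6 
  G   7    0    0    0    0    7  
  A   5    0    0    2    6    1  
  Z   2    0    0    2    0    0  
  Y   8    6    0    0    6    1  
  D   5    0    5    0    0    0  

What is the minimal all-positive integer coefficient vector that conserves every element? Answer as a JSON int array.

G: 6·7 = 42 | 5·0+6·0+6·0+2·0+6·7 = 42
A: 6·5 = 30 | 5·0+6·0+6·2+2·6+6·1 = 30
Z: 6·2 = 12 | 5·0+6·0+6·2+2·0+6·0 = 12
Y: 6·8 = 48 | 5·6+6·0+6·0+2·6+6·1 = 48
D: 6·5 = 30 | 5·0+6·5+6·0+2·0+6·0 = 30
gcd(6,5,6,6,2,6) = 1

Coefficients: [6, 5, 6, 6, 2, 6]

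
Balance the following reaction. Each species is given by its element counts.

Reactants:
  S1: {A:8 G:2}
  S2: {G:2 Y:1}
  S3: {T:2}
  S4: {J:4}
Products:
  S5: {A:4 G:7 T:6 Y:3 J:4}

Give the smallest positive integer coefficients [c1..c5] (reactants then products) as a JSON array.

Coefficients: [1, 6, 6, 2, 2]

A: 1·8+6·0+6·0+2·0 = 8 | 2·4 = 8
G: 1·2+6·2+6·0+2·0 = 14 | 2·7 = 14
T: 1·0+6·0+6·2+2·0 = 12 | 2·6 = 12
Y: 1·0+6·1+6·0+2·0 = 6 | 2·3 = 6
J: 1·0+6·0+6·0+2·4 = 8 | 2·4 = 8
gcd(1,6,6,2,2) = 1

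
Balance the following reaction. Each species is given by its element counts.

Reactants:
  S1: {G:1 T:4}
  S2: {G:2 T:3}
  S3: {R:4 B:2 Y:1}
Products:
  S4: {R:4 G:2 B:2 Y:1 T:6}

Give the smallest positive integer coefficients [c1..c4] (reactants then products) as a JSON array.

Coefficients: [6, 2, 5, 5]

R: 6·0+2·0+5·4 = 20 | 5·4 = 20
G: 6·1+2·2+5·0 = 10 | 5·2 = 10
B: 6·0+2·0+5·2 = 10 | 5·2 = 10
Y: 6·0+2·0+5·1 = 5 | 5·1 = 5
T: 6·4+2·3+5·0 = 30 | 5·6 = 30
gcd(6,2,5,5) = 1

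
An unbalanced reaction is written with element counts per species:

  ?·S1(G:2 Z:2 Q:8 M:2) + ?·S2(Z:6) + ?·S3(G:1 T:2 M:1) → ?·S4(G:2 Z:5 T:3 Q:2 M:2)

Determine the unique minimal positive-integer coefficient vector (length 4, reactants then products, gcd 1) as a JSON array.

G: 1·2+3·0+6·1 = 8 | 4·2 = 8
Z: 1·2+3·6+6·0 = 20 | 4·5 = 20
T: 1·0+3·0+6·2 = 12 | 4·3 = 12
Q: 1·8+3·0+6·0 = 8 | 4·2 = 8
M: 1·2+3·0+6·1 = 8 | 4·2 = 8
gcd(1,3,6,4) = 1

Coefficients: [1, 3, 6, 4]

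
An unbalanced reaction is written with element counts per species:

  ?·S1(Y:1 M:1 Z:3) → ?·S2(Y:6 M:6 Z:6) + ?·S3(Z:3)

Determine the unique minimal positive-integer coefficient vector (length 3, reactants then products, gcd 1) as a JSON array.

Y: 6·1 = 6 | 1·6+4·0 = 6
M: 6·1 = 6 | 1·6+4·0 = 6
Z: 6·3 = 18 | 1·6+4·3 = 18
gcd(6,1,4) = 1

Coefficients: [6, 1, 4]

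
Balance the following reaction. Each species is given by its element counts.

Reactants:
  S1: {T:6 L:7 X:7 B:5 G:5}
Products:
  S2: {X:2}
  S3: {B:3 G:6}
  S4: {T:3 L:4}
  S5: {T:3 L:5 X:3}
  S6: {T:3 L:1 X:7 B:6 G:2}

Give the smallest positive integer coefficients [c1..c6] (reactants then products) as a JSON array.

T: 6·6 = 36 | 6·0+4·0+6·3+3·3+3·3 = 36
L: 6·7 = 42 | 6·0+4·0+6·4+3·5+3·1 = 42
X: 6·7 = 42 | 6·2+4·0+6·0+3·3+3·7 = 42
B: 6·5 = 30 | 6·0+4·3+6·0+3·0+3·6 = 30
G: 6·5 = 30 | 6·0+4·6+6·0+3·0+3·2 = 30
gcd(6,6,4,6,3,3) = 1

Coefficients: [6, 6, 4, 6, 3, 3]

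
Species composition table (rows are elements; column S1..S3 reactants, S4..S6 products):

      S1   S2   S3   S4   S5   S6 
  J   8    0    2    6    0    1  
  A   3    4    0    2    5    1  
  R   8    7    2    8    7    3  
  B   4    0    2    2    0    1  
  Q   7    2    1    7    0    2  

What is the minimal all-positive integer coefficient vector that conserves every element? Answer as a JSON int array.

J: 1·8+5·0+2·2 = 12 | 1·6+3·0+6·1 = 12
A: 1·3+5·4+2·0 = 23 | 1·2+3·5+6·1 = 23
R: 1·8+5·7+2·2 = 47 | 1·8+3·7+6·3 = 47
B: 1·4+5·0+2·2 = 8 | 1·2+3·0+6·1 = 8
Q: 1·7+5·2+2·1 = 19 | 1·7+3·0+6·2 = 19
gcd(1,5,2,1,3,6) = 1

Coefficients: [1, 5, 2, 1, 3, 6]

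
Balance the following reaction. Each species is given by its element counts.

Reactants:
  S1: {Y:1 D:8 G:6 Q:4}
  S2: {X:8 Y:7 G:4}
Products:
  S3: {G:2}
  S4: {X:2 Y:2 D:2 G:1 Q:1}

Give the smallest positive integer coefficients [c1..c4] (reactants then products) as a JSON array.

Coefficients: [1, 1, 3, 4]

X: 1·0+1·8 = 8 | 3·0+4·2 = 8
Y: 1·1+1·7 = 8 | 3·0+4·2 = 8
D: 1·8+1·0 = 8 | 3·0+4·2 = 8
G: 1·6+1·4 = 10 | 3·2+4·1 = 10
Q: 1·4+1·0 = 4 | 3·0+4·1 = 4
gcd(1,1,3,4) = 1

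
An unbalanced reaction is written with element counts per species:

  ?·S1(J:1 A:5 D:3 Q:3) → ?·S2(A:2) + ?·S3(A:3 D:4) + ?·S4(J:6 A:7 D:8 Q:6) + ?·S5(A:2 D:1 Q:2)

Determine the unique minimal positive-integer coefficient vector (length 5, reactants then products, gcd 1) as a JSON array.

J: 6·1 = 6 | 4·0+1·0+1·6+6·0 = 6
A: 6·5 = 30 | 4·2+1·3+1·7+6·2 = 30
D: 6·3 = 18 | 4·0+1·4+1·8+6·1 = 18
Q: 6·3 = 18 | 4·0+1·0+1·6+6·2 = 18
gcd(6,4,1,1,6) = 1

Coefficients: [6, 4, 1, 1, 6]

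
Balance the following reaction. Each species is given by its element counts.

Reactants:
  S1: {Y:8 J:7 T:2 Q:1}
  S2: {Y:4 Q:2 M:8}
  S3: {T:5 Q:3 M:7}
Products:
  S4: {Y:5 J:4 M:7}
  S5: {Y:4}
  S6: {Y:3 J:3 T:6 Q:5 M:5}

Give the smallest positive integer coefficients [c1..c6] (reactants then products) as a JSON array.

Coefficients: [5, 4, 4, 5, 4, 5]

Y: 5·8+4·4+4·0 = 56 | 5·5+4·4+5·3 = 56
J: 5·7+4·0+4·0 = 35 | 5·4+4·0+5·3 = 35
T: 5·2+4·0+4·5 = 30 | 5·0+4·0+5·6 = 30
Q: 5·1+4·2+4·3 = 25 | 5·0+4·0+5·5 = 25
M: 5·0+4·8+4·7 = 60 | 5·7+4·0+5·5 = 60
gcd(5,4,4,5,4,5) = 1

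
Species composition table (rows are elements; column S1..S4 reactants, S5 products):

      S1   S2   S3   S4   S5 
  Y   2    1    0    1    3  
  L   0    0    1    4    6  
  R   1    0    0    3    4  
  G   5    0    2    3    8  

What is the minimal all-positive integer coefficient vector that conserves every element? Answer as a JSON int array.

Coefficients: [2, 5, 6, 6, 5]

Y: 2·2+5·1+6·0+6·1 = 15 | 5·3 = 15
L: 2·0+5·0+6·1+6·4 = 30 | 5·6 = 30
R: 2·1+5·0+6·0+6·3 = 20 | 5·4 = 20
G: 2·5+5·0+6·2+6·3 = 40 | 5·8 = 40
gcd(2,5,6,6,5) = 1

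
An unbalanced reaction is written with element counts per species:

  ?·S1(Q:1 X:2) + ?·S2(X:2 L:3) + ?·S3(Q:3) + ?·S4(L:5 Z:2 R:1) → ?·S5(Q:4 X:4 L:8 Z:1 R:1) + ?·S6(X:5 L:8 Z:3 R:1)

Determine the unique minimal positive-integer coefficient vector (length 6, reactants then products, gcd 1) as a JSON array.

Coefficients: [5, 4, 1, 4, 2, 2]

Q: 5·1+4·0+1·3+4·0 = 8 | 2·4+2·0 = 8
X: 5·2+4·2+1·0+4·0 = 18 | 2·4+2·5 = 18
L: 5·0+4·3+1·0+4·5 = 32 | 2·8+2·8 = 32
Z: 5·0+4·0+1·0+4·2 = 8 | 2·1+2·3 = 8
R: 5·0+4·0+1·0+4·1 = 4 | 2·1+2·1 = 4
gcd(5,4,1,4,2,2) = 1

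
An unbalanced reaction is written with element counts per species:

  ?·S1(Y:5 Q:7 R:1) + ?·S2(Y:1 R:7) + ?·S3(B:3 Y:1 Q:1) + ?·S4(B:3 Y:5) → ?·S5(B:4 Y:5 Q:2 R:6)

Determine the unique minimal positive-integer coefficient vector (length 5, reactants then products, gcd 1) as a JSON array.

Coefficients: [1, 5, 5, 3, 6]

B: 1·0+5·0+5·3+3·3 = 24 | 6·4 = 24
Y: 1·5+5·1+5·1+3·5 = 30 | 6·5 = 30
Q: 1·7+5·0+5·1+3·0 = 12 | 6·2 = 12
R: 1·1+5·7+5·0+3·0 = 36 | 6·6 = 36
gcd(1,5,5,3,6) = 1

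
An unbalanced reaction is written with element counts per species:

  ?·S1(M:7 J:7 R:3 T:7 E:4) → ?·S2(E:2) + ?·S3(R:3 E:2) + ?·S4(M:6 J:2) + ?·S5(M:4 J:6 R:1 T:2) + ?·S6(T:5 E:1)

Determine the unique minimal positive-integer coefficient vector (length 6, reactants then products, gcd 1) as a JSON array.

Coefficients: [6, 5, 4, 3, 6, 6]

M: 6·7 = 42 | 5·0+4·0+3·6+6·4+6·0 = 42
J: 6·7 = 42 | 5·0+4·0+3·2+6·6+6·0 = 42
R: 6·3 = 18 | 5·0+4·3+3·0+6·1+6·0 = 18
T: 6·7 = 42 | 5·0+4·0+3·0+6·2+6·5 = 42
E: 6·4 = 24 | 5·2+4·2+3·0+6·0+6·1 = 24
gcd(6,5,4,3,6,6) = 1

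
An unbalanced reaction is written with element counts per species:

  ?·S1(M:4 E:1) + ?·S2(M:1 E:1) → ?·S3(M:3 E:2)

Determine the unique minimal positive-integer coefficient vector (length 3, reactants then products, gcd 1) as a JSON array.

M: 1·4+5·1 = 9 | 3·3 = 9
E: 1·1+5·1 = 6 | 3·2 = 6
gcd(1,5,3) = 1

Coefficients: [1, 5, 3]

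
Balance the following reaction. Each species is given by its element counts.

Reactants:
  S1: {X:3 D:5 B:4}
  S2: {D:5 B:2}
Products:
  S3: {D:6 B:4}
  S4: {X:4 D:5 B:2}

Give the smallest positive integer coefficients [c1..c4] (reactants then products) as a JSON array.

Coefficients: [4, 5, 5, 3]

X: 4·3+5·0 = 12 | 5·0+3·4 = 12
D: 4·5+5·5 = 45 | 5·6+3·5 = 45
B: 4·4+5·2 = 26 | 5·4+3·2 = 26
gcd(4,5,5,3) = 1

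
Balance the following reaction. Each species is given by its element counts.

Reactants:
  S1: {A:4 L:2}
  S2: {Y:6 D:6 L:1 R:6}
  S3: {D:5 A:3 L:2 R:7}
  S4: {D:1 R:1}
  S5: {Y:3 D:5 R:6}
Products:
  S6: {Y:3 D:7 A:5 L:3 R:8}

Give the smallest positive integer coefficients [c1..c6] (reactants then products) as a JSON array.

Y: 3·0+1·6+1·0+5·0+1·3 = 9 | 3·3 = 9
D: 3·0+1·6+1·5+5·1+1·5 = 21 | 3·7 = 21
A: 3·4+1·0+1·3+5·0+1·0 = 15 | 3·5 = 15
L: 3·2+1·1+1·2+5·0+1·0 = 9 | 3·3 = 9
R: 3·0+1·6+1·7+5·1+1·6 = 24 | 3·8 = 24
gcd(3,1,1,5,1,3) = 1

Coefficients: [3, 1, 1, 5, 1, 3]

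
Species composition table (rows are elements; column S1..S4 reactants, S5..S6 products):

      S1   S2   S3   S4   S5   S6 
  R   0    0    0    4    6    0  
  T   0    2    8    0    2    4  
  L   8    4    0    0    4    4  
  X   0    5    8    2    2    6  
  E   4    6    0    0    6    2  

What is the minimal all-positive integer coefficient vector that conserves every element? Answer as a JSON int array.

R: 3·0+2·0+3·0+3·4 = 12 | 2·6+6·0 = 12
T: 3·0+2·2+3·8+3·0 = 28 | 2·2+6·4 = 28
L: 3·8+2·4+3·0+3·0 = 32 | 2·4+6·4 = 32
X: 3·0+2·5+3·8+3·2 = 40 | 2·2+6·6 = 40
E: 3·4+2·6+3·0+3·0 = 24 | 2·6+6·2 = 24
gcd(3,2,3,3,2,6) = 1

Coefficients: [3, 2, 3, 3, 2, 6]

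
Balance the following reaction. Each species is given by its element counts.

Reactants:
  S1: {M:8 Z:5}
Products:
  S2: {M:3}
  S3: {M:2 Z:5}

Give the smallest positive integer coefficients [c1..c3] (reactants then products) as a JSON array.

Coefficients: [1, 2, 1]

M: 1·8 = 8 | 2·3+1·2 = 8
Z: 1·5 = 5 | 2·0+1·5 = 5
gcd(1,2,1) = 1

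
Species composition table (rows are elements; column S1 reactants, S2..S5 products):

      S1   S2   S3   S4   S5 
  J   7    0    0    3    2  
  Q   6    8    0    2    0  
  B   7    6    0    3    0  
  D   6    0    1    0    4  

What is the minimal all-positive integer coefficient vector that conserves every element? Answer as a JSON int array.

Coefficients: [3, 1, 6, 5, 3]

J: 3·7 = 21 | 1·0+6·0+5·3+3·2 = 21
Q: 3·6 = 18 | 1·8+6·0+5·2+3·0 = 18
B: 3·7 = 21 | 1·6+6·0+5·3+3·0 = 21
D: 3·6 = 18 | 1·0+6·1+5·0+3·4 = 18
gcd(3,1,6,5,3) = 1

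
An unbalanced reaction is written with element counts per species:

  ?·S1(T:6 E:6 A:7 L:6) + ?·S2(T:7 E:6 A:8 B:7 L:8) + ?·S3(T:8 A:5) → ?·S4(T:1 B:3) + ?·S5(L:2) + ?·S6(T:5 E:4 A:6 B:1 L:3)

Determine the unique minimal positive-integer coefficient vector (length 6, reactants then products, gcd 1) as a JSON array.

T: 1·6+3·7+1·8 = 35 | 5·1+6·0+6·5 = 35
E: 1·6+3·6+1·0 = 24 | 5·0+6·0+6·4 = 24
A: 1·7+3·8+1·5 = 36 | 5·0+6·0+6·6 = 36
B: 1·0+3·7+1·0 = 21 | 5·3+6·0+6·1 = 21
L: 1·6+3·8+1·0 = 30 | 5·0+6·2+6·3 = 30
gcd(1,3,1,5,6,6) = 1

Coefficients: [1, 3, 1, 5, 6, 6]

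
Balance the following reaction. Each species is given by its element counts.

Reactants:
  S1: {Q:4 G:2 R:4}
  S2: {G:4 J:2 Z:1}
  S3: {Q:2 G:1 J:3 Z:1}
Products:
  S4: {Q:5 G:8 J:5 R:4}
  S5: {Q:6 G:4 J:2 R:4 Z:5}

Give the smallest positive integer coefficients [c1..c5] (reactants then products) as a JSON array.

Coefficients: [3, 3, 2, 2, 1]

Q: 3·4+3·0+2·2 = 16 | 2·5+1·6 = 16
G: 3·2+3·4+2·1 = 20 | 2·8+1·4 = 20
J: 3·0+3·2+2·3 = 12 | 2·5+1·2 = 12
R: 3·4+3·0+2·0 = 12 | 2·4+1·4 = 12
Z: 3·0+3·1+2·1 = 5 | 2·0+1·5 = 5
gcd(3,3,2,2,1) = 1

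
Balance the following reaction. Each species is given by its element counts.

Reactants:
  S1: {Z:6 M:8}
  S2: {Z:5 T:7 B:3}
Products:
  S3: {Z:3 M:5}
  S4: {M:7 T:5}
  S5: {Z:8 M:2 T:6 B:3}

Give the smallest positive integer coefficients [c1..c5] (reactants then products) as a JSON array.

Z: 4·6+5·5 = 49 | 3·3+1·0+5·8 = 49
M: 4·8+5·0 = 32 | 3·5+1·7+5·2 = 32
T: 4·0+5·7 = 35 | 3·0+1·5+5·6 = 35
B: 4·0+5·3 = 15 | 3·0+1·0+5·3 = 15
gcd(4,5,3,1,5) = 1

Coefficients: [4, 5, 3, 1, 5]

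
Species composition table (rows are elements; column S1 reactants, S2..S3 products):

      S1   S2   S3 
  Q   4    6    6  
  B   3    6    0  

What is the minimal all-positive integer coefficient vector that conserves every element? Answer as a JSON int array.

Q: 6·4 = 24 | 3·6+1·6 = 24
B: 6·3 = 18 | 3·6+1·0 = 18
gcd(6,3,1) = 1

Coefficients: [6, 3, 1]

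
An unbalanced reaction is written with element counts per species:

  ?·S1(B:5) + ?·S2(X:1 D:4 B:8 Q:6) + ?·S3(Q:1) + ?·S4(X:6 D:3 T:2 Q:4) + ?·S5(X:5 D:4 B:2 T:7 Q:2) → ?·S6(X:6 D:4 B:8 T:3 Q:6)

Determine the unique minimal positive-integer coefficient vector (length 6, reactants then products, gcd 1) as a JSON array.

X: 6·0+1·1+6·0+4·6+1·5 = 30 | 5·6 = 30
D: 6·0+1·4+6·0+4·3+1·4 = 20 | 5·4 = 20
B: 6·5+1·8+6·0+4·0+1·2 = 40 | 5·8 = 40
T: 6·0+1·0+6·0+4·2+1·7 = 15 | 5·3 = 15
Q: 6·0+1·6+6·1+4·4+1·2 = 30 | 5·6 = 30
gcd(6,1,6,4,1,5) = 1

Coefficients: [6, 1, 6, 4, 1, 5]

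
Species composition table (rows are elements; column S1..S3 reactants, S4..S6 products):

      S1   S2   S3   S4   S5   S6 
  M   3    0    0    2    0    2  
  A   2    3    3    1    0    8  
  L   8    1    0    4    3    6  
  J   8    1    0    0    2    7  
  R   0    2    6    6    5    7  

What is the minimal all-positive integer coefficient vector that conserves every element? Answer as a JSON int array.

M: 4·3+5·0+6·0 = 12 | 1·2+1·0+5·2 = 12
A: 4·2+5·3+6·3 = 41 | 1·1+1·0+5·8 = 41
L: 4·8+5·1+6·0 = 37 | 1·4+1·3+5·6 = 37
J: 4·8+5·1+6·0 = 37 | 1·0+1·2+5·7 = 37
R: 4·0+5·2+6·6 = 46 | 1·6+1·5+5·7 = 46
gcd(4,5,6,1,1,5) = 1

Coefficients: [4, 5, 6, 1, 1, 5]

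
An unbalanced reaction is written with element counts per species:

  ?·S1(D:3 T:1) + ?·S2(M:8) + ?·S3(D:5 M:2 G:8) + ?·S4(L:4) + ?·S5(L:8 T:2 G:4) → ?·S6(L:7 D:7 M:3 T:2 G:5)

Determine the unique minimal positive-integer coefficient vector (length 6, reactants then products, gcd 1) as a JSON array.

L: 6·0+1·0+2·0+5·4+1·8 = 28 | 4·7 = 28
D: 6·3+1·0+2·5+5·0+1·0 = 28 | 4·7 = 28
M: 6·0+1·8+2·2+5·0+1·0 = 12 | 4·3 = 12
T: 6·1+1·0+2·0+5·0+1·2 = 8 | 4·2 = 8
G: 6·0+1·0+2·8+5·0+1·4 = 20 | 4·5 = 20
gcd(6,1,2,5,1,4) = 1

Coefficients: [6, 1, 2, 5, 1, 4]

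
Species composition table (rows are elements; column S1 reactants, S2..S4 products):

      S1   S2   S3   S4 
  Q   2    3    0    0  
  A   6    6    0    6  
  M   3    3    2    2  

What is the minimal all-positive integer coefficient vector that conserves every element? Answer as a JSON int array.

Q: 6·2 = 12 | 4·3+1·0+2·0 = 12
A: 6·6 = 36 | 4·6+1·0+2·6 = 36
M: 6·3 = 18 | 4·3+1·2+2·2 = 18
gcd(6,4,1,2) = 1

Coefficients: [6, 4, 1, 2]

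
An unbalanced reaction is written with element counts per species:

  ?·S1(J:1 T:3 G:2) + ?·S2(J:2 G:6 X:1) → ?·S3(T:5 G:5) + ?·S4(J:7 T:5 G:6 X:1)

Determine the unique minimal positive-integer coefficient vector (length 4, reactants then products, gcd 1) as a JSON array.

Coefficients: [5, 1, 2, 1]

J: 5·1+1·2 = 7 | 2·0+1·7 = 7
T: 5·3+1·0 = 15 | 2·5+1·5 = 15
G: 5·2+1·6 = 16 | 2·5+1·6 = 16
X: 5·0+1·1 = 1 | 2·0+1·1 = 1
gcd(5,1,2,1) = 1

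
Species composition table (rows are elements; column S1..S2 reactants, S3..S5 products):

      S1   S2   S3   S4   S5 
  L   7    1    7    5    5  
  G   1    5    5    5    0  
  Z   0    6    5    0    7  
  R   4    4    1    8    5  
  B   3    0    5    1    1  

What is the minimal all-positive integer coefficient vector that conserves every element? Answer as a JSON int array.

L: 5·7+4·1 = 39 | 2·7+3·5+2·5 = 39
G: 5·1+4·5 = 25 | 2·5+3·5+2·0 = 25
Z: 5·0+4·6 = 24 | 2·5+3·0+2·7 = 24
R: 5·4+4·4 = 36 | 2·1+3·8+2·5 = 36
B: 5·3+4·0 = 15 | 2·5+3·1+2·1 = 15
gcd(5,4,2,3,2) = 1

Coefficients: [5, 4, 2, 3, 2]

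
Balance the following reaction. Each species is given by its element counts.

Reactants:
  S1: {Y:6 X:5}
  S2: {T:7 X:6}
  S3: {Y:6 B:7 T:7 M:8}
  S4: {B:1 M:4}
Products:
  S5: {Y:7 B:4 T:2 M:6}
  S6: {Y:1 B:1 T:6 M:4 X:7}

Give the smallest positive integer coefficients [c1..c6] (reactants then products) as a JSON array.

Y: 2·6+3·0+1·6+5·0 = 18 | 2·7+4·1 = 18
B: 2·0+3·0+1·7+5·1 = 12 | 2·4+4·1 = 12
T: 2·0+3·7+1·7+5·0 = 28 | 2·2+4·6 = 28
M: 2·0+3·0+1·8+5·4 = 28 | 2·6+4·4 = 28
X: 2·5+3·6+1·0+5·0 = 28 | 2·0+4·7 = 28
gcd(2,3,1,5,2,4) = 1

Coefficients: [2, 3, 1, 5, 2, 4]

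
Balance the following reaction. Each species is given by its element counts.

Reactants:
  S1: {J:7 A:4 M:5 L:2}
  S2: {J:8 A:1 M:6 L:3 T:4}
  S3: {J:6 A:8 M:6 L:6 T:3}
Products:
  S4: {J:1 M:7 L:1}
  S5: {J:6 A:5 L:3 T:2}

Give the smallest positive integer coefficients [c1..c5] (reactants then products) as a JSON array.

J: 2·7+1·8+2·6 = 34 | 4·1+5·6 = 34
A: 2·4+1·1+2·8 = 25 | 4·0+5·5 = 25
M: 2·5+1·6+2·6 = 28 | 4·7+5·0 = 28
L: 2·2+1·3+2·6 = 19 | 4·1+5·3 = 19
T: 2·0+1·4+2·3 = 10 | 4·0+5·2 = 10
gcd(2,1,2,4,5) = 1

Coefficients: [2, 1, 2, 4, 5]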